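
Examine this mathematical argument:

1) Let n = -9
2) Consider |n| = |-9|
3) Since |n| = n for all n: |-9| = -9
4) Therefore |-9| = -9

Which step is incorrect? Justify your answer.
Step 3: Since |n| = n for all n: |-9| = -9

Step 3 incorrectly states that |n| = n for all n. The correct definition is |n| = n when n >= 0, and |n| = -n when n < 0. Since -9 < 0, we have |-9| = -(-9) = 9, not -9.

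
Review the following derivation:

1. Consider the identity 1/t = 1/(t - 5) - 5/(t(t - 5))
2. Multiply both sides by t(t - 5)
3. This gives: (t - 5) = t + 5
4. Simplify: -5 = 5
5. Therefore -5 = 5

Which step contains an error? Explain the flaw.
Step 3: This gives: (t - 5) = t + 5

Step 3 makes a sign error when clearing denominators. Multiplying -5/(t(t - 5)) by t(t - 5) gives -5, not +5. The correct result is (t - 5) = t - 5, which is trivially true, not (t - 5) = t + 5. (Step 1 is a valid identity: 1/(t - 5) - 5/(t(t - 5)) = (t - 5)/(t(t - 5)) = 1/t.)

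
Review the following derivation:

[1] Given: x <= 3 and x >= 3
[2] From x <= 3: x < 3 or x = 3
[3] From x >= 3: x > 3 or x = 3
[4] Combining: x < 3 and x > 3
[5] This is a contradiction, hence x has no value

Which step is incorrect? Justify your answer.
Step 4: Combining: x < 3 and x > 3

Step 4 incorrectly combines the conditions. From x <= 3 and x >= 3, the intersection is x = 3. The error treats the 'or' cases as 'and' requirements. The correct conclusion is that x = 3 is the unique solution, not that no solution exists.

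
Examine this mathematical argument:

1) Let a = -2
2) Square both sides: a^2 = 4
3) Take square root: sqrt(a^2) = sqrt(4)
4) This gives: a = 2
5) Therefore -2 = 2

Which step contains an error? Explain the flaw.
Step 4: This gives: a = 2

Step 4 incorrectly states that sqrt(a^2) = a. The correct identity is sqrt(a^2) = |a|. Since a = -2 < 0, we have sqrt(a^2) = |-2| = 2, not a = -2.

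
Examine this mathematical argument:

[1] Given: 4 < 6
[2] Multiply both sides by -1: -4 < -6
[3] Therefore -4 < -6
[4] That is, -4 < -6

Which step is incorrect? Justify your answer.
Step 2: Multiply both sides by -1: -4 < -6

Step 2 multiplies both sides by -1 but fails to reverse the inequality sign. When multiplying (or dividing) an inequality by a negative number, the direction must be reversed. Since 4 < 6, we should get -4 > -6, i.e., -4 > -6.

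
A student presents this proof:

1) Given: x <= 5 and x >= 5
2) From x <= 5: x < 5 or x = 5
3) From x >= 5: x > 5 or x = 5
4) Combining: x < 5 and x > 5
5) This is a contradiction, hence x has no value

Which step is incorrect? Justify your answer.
Step 4: Combining: x < 5 and x > 5

Step 4 incorrectly combines the conditions. From x <= 5 and x >= 5, the intersection is x = 5. The error treats the 'or' cases as 'and' requirements. The correct conclusion is that x = 5 is the unique solution, not that no solution exists.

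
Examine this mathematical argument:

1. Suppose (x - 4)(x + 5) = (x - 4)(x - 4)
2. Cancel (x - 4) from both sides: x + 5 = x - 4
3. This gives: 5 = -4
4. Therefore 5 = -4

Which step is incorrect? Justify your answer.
Step 2: Cancel (x - 4) from both sides: x + 5 = x - 4

Step 2 cancels (x - 4) from both sides. This is only valid if (x - 4) ≠ 0, i.e., x ≠ 4. When x = 4, both sides equal zero regardless of the other factors. The correct approach requires considering x = 4 as a separate case.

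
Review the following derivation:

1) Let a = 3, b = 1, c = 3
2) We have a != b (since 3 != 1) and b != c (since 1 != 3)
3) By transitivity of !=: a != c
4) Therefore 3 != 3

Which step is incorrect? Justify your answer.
Step 3: By transitivity of !=: a != c

Step 3 incorrectly applies transitivity to the '!=' relation. Transitivity states: if a R b and b R c, then a R c. However, '!=' is not transitive. Counterexample: 3 != 1 and 1 != 3, but 3 = 3 (both equal 3). Transitivity holds for relations like <, <=, =, but not for !=.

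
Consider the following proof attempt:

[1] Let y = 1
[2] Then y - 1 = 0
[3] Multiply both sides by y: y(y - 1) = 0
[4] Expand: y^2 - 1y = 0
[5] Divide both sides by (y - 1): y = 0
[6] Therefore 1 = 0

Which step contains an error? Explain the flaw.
Step 5: Divide both sides by (y - 1): y = 0

Step 5 divides both sides by (y - 1). However, since y = 1, we have (y - 1) = 0. Division by zero is undefined, making this step invalid.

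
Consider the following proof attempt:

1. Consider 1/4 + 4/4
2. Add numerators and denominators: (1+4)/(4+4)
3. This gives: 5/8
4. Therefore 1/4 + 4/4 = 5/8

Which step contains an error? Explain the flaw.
Step 2: Add numerators and denominators: (1+4)/(4+4)

Step 2 incorrectly adds fractions by separately adding numerators and denominators. This is wrong. The correct method requires a common denominator: 1/4 + 4/4 = (1×4 + 4×4)/(4×4) = 20/16 = 5/4. The method used gives 5/8, which is different.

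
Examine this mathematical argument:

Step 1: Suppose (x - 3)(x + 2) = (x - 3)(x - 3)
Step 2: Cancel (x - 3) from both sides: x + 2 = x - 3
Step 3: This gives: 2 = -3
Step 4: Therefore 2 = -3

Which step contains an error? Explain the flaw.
Step 2: Cancel (x - 3) from both sides: x + 2 = x - 3

Step 2 cancels (x - 3) from both sides. This is only valid if (x - 3) ≠ 0, i.e., x ≠ 3. When x = 3, both sides equal zero regardless of the other factors. The correct approach requires considering x = 3 as a separate case.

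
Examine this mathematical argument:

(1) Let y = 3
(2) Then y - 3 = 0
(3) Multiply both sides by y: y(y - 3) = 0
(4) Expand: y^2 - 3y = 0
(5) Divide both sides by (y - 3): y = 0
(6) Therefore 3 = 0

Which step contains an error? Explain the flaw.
Step 5: Divide both sides by (y - 3): y = 0

Step 5 divides both sides by (y - 3). However, since y = 3, we have (y - 3) = 0. Division by zero is undefined, making this step invalid.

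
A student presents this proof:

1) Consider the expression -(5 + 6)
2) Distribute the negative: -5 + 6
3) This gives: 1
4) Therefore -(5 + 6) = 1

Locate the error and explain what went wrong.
Step 2: Distribute the negative: -5 + 6

Step 2 incorrectly distributes the negative sign. The correct distribution is -(5 + 6) = -5 - 6 = -11. The negative must be applied to both terms, not just the first. The error treats -(5 + 6) as -5 + 6, which equals 1 instead of -11.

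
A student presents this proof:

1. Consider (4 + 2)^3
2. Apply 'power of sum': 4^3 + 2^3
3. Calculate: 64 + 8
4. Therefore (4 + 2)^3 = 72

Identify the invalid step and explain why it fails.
Step 2: Apply 'power of sum': 4^3 + 2^3

Step 2 incorrectly applies a non-existent rule '(a+b)^n = a^n + b^n'. This is false in general. The correct expansion uses the binomial theorem. The actual value is (4 + 2)^3 = 6^3 = 216, not 72.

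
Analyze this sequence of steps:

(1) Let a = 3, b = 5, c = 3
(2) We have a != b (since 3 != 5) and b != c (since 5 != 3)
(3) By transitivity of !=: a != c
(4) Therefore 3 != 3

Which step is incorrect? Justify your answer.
Step 3: By transitivity of !=: a != c

Step 3 incorrectly applies transitivity to the '!=' relation. Transitivity states: if a R b and b R c, then a R c. However, '!=' is not transitive. Counterexample: 3 != 5 and 5 != 3, but 3 = 3 (both equal 3). Transitivity holds for relations like <, <=, =, but not for !=.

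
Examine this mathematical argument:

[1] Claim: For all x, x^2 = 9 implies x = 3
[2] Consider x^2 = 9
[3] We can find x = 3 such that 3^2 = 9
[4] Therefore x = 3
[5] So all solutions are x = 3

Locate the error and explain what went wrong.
Step 4: Therefore x = 3

Step 4 incorrectly concludes that x = 3 is the only solution. The proof shows that x = 3 is A solution (existence), but does not show it is the ONLY solution (uniqueness). In fact, x = -3 is also a solution since (-3)^2 = 9. Finding one solution doesn't prove there are no others.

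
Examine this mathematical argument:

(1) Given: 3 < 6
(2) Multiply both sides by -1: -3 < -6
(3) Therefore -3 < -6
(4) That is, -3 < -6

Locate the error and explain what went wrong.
Step 2: Multiply both sides by -1: -3 < -6

Step 2 multiplies both sides by -1 but fails to reverse the inequality sign. When multiplying (or dividing) an inequality by a negative number, the direction must be reversed. Since 3 < 6, we should get -3 > -6, i.e., -3 > -6.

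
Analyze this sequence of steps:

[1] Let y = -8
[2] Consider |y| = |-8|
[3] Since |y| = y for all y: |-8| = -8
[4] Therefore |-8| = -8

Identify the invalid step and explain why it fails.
Step 3: Since |y| = y for all y: |-8| = -8

Step 3 incorrectly states that |y| = y for all y. The correct definition is |y| = y when y >= 0, and |y| = -y when y < 0. Since -8 < 0, we have |-8| = -(-8) = 8, not -8.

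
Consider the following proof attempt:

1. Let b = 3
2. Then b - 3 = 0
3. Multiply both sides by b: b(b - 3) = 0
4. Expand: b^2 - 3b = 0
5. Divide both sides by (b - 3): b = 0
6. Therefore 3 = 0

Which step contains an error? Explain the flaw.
Step 5: Divide both sides by (b - 3): b = 0

Step 5 divides both sides by (b - 3). However, since b = 3, we have (b - 3) = 0. Division by zero is undefined, making this step invalid.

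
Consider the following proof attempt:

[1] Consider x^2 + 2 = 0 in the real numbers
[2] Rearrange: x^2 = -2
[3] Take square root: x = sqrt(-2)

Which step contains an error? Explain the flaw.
Step 3: Take square root: x = sqrt(-2)

Step 3 takes the square root of -2, which is negative. In the real number system, the square root of a negative number is undefined. The equation x^2 + 2 = 0 has no real solutions. Square roots of negative numbers only exist in the complex numbers.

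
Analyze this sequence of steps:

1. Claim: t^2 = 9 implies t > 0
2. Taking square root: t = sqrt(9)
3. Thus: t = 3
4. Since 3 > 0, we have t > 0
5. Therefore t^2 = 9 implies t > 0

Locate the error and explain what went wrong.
Step 2: Taking square root: t = sqrt(9)

Step 2 takes the square root and assumes the positive root only. The equation t^2 = 9 actually has two solutions: t = 3 and t = -3. The proof silently assumes t > 0 without justification, then uses this assumption to conclude t > 0, which is circular. The counterexample t = -3 shows the claim is false.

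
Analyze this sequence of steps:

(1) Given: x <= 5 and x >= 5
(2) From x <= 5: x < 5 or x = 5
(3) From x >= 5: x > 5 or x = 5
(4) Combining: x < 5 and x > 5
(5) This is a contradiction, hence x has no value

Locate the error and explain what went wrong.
Step 4: Combining: x < 5 and x > 5

Step 4 incorrectly combines the conditions. From x <= 5 and x >= 5, the intersection is x = 5. The error treats the 'or' cases as 'and' requirements. The correct conclusion is that x = 5 is the unique solution, not that no solution exists.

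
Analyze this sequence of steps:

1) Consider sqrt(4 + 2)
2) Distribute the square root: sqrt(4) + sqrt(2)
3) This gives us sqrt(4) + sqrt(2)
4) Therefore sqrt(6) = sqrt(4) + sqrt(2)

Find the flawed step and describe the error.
Step 2: Distribute the square root: sqrt(4) + sqrt(2)

Step 2 incorrectly 'distributes' the square root over addition. The square root function does not distribute: sqrt(a + b) ≠ sqrt(a) + sqrt(b). In fact, sqrt(4 + 2) = sqrt(6) ≈ 2.4495, while sqrt(4) + sqrt(2) ≈ 3.4142.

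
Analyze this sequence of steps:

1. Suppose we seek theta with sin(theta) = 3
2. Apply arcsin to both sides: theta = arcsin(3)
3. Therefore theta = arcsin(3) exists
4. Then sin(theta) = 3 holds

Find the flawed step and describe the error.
Step 2: Apply arcsin to both sides: theta = arcsin(3)

Step 2 applies arcsin to 3. However, arcsin(x) is only defined for x in [-1, 1] because sin(theta) can only produce values in that range. Since |3| > 1, arcsin(3) is undefined. There is no angle whose sine equals 3.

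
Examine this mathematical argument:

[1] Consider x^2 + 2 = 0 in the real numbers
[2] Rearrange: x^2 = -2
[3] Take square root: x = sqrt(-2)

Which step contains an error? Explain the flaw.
Step 3: Take square root: x = sqrt(-2)

Step 3 takes the square root of -2, which is negative. In the real number system, the square root of a negative number is undefined. The equation x^2 + 2 = 0 has no real solutions. Square roots of negative numbers only exist in the complex numbers.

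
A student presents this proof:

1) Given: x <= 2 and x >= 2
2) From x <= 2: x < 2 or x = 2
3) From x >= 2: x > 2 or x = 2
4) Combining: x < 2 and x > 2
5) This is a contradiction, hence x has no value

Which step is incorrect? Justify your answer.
Step 4: Combining: x < 2 and x > 2

Step 4 incorrectly combines the conditions. From x <= 2 and x >= 2, the intersection is x = 2. The error treats the 'or' cases as 'and' requirements. The correct conclusion is that x = 2 is the unique solution, not that no solution exists.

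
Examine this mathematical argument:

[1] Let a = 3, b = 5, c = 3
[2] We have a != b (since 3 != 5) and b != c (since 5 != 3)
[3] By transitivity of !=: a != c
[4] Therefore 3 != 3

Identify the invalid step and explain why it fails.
Step 3: By transitivity of !=: a != c

Step 3 incorrectly applies transitivity to the '!=' relation. Transitivity states: if a R b and b R c, then a R c. However, '!=' is not transitive. Counterexample: 3 != 5 and 5 != 3, but 3 = 3 (both equal 3). Transitivity holds for relations like <, <=, =, but not for !=.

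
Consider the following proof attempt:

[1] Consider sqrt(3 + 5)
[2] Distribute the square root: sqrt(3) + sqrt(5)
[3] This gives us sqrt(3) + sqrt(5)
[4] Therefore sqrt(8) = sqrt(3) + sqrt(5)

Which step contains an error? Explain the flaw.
Step 2: Distribute the square root: sqrt(3) + sqrt(5)

Step 2 incorrectly 'distributes' the square root over addition. The square root function does not distribute: sqrt(a + b) ≠ sqrt(a) + sqrt(b). In fact, sqrt(3 + 5) = sqrt(8) ≈ 2.8284, while sqrt(3) + sqrt(5) ≈ 3.9681.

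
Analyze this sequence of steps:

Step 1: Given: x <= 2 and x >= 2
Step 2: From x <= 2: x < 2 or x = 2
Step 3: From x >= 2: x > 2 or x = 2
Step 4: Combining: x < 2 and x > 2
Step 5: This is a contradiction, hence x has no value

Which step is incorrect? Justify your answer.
Step 4: Combining: x < 2 and x > 2

Step 4 incorrectly combines the conditions. From x <= 2 and x >= 2, the intersection is x = 2. The error treats the 'or' cases as 'and' requirements. The correct conclusion is that x = 2 is the unique solution, not that no solution exists.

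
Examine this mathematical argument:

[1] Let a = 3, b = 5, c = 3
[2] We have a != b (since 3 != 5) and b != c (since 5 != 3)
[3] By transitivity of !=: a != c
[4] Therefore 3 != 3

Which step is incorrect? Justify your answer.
Step 3: By transitivity of !=: a != c

Step 3 incorrectly applies transitivity to the '!=' relation. Transitivity states: if a R b and b R c, then a R c. However, '!=' is not transitive. Counterexample: 3 != 5 and 5 != 3, but 3 = 3 (both equal 3). Transitivity holds for relations like <, <=, =, but not for !=.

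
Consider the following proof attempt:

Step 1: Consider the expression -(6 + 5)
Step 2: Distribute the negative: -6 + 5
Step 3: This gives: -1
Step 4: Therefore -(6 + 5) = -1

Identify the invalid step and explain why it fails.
Step 2: Distribute the negative: -6 + 5

Step 2 incorrectly distributes the negative sign. The correct distribution is -(6 + 5) = -6 - 5 = -11. The negative must be applied to both terms, not just the first. The error treats -(6 + 5) as -6 + 5, which equals -1 instead of -11.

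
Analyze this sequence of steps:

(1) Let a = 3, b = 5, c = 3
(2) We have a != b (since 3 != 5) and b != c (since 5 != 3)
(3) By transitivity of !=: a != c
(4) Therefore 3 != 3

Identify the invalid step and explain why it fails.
Step 3: By transitivity of !=: a != c

Step 3 incorrectly applies transitivity to the '!=' relation. Transitivity states: if a R b and b R c, then a R c. However, '!=' is not transitive. Counterexample: 3 != 5 and 5 != 3, but 3 = 3 (both equal 3). Transitivity holds for relations like <, <=, =, but not for !=.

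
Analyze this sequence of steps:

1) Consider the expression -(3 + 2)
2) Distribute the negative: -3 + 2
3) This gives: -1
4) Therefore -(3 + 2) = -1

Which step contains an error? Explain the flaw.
Step 2: Distribute the negative: -3 + 2

Step 2 incorrectly distributes the negative sign. The correct distribution is -(3 + 2) = -3 - 2 = -5. The negative must be applied to both terms, not just the first. The error treats -(3 + 2) as -3 + 2, which equals -1 instead of -5.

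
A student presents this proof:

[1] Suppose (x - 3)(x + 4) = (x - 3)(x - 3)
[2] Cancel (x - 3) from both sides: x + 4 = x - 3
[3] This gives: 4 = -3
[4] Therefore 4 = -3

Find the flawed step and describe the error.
Step 2: Cancel (x - 3) from both sides: x + 4 = x - 3

Step 2 cancels (x - 3) from both sides. This is only valid if (x - 3) ≠ 0, i.e., x ≠ 3. When x = 3, both sides equal zero regardless of the other factors. The correct approach requires considering x = 3 as a separate case.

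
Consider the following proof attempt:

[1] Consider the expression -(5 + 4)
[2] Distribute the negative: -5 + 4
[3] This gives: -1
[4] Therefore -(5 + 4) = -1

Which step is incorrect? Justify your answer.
Step 2: Distribute the negative: -5 + 4

Step 2 incorrectly distributes the negative sign. The correct distribution is -(5 + 4) = -5 - 4 = -9. The negative must be applied to both terms, not just the first. The error treats -(5 + 4) as -5 + 4, which equals -1 instead of -9.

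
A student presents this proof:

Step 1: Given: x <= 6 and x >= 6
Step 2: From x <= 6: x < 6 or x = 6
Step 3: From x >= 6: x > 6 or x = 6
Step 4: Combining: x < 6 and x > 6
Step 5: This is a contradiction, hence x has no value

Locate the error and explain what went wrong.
Step 4: Combining: x < 6 and x > 6

Step 4 incorrectly combines the conditions. From x <= 6 and x >= 6, the intersection is x = 6. The error treats the 'or' cases as 'and' requirements. The correct conclusion is that x = 6 is the unique solution, not that no solution exists.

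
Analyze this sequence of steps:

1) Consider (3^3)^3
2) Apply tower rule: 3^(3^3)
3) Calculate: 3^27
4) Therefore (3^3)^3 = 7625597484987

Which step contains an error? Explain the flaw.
Step 2: Apply tower rule: 3^(3^3)

Step 2 incorrectly states that (a^b)^c = a^(b^c). The correct rule is (a^b)^c = a^(b×c). The actual value is (3^3)^3 = 3^9 = 19683, not 3^27 = 7625597484987.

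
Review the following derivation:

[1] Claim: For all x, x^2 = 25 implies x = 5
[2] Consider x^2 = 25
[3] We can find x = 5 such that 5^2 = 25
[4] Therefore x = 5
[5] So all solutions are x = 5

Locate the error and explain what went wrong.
Step 4: Therefore x = 5

Step 4 incorrectly concludes that x = 5 is the only solution. The proof shows that x = 5 is A solution (existence), but does not show it is the ONLY solution (uniqueness). In fact, x = -5 is also a solution since (-5)^2 = 25. Finding one solution doesn't prove there are no others.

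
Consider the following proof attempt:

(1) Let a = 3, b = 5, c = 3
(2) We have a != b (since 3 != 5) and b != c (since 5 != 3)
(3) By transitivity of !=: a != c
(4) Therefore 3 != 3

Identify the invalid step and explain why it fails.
Step 3: By transitivity of !=: a != c

Step 3 incorrectly applies transitivity to the '!=' relation. Transitivity states: if a R b and b R c, then a R c. However, '!=' is not transitive. Counterexample: 3 != 5 and 5 != 3, but 3 = 3 (both equal 3). Transitivity holds for relations like <, <=, =, but not for !=.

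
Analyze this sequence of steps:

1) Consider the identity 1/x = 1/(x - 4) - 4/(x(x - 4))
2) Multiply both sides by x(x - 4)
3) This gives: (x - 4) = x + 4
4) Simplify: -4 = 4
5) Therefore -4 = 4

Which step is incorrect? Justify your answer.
Step 3: This gives: (x - 4) = x + 4

Step 3 makes a sign error when clearing denominators. Multiplying -4/(x(x - 4)) by x(x - 4) gives -4, not +4. The correct result is (x - 4) = x - 4, which is trivially true, not (x - 4) = x + 4. (Step 1 is a valid identity: 1/(x - 4) - 4/(x(x - 4)) = (x - 4)/(x(x - 4)) = 1/x.)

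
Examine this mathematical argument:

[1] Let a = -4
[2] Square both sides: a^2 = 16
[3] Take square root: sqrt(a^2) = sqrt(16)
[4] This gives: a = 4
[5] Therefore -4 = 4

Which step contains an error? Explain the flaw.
Step 4: This gives: a = 4

Step 4 incorrectly states that sqrt(a^2) = a. The correct identity is sqrt(a^2) = |a|. Since a = -4 < 0, we have sqrt(a^2) = |-4| = 4, not a = -4.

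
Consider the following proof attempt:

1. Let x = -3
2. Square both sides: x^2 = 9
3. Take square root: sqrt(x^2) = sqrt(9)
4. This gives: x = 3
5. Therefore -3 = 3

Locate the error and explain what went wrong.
Step 4: This gives: x = 3

Step 4 incorrectly states that sqrt(x^2) = x. The correct identity is sqrt(x^2) = |x|. Since x = -3 < 0, we have sqrt(x^2) = |-3| = 3, not x = -3.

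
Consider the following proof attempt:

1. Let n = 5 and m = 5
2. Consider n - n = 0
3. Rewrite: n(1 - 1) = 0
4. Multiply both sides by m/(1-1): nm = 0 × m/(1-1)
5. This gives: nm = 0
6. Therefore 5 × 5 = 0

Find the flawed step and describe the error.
Step 4: Multiply both sides by m/(1-1): nm = 0 × m/(1-1)

Step 4 multiplies both sides by m/(1-1). However, 1-1 = 0, so this is multiplication by m/0, which is undefined. We cannot multiply by an undefined expression.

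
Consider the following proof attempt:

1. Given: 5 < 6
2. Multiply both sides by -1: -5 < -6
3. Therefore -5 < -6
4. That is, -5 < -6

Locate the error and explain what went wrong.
Step 2: Multiply both sides by -1: -5 < -6

Step 2 multiplies both sides by -1 but fails to reverse the inequality sign. When multiplying (or dividing) an inequality by a negative number, the direction must be reversed. Since 5 < 6, we should get -5 > -6, i.e., -5 > -6.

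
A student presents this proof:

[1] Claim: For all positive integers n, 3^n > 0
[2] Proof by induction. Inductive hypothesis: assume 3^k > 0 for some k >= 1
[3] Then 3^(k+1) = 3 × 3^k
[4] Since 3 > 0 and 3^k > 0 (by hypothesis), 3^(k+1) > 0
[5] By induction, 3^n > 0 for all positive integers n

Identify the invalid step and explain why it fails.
Step 5: By induction, 3^n > 0 for all positive integers n

Step 5 concludes the proof by induction, but no base case was ever established. A valid induction proof requires: (1) a base case proving 3^1 > 0, and (2) an inductive step showing IF 3^k > 0 THEN 3^(k+1) > 0. Steps 2-4 correctly establish the inductive step, but without the base case the conclusion in step 5 does not follow.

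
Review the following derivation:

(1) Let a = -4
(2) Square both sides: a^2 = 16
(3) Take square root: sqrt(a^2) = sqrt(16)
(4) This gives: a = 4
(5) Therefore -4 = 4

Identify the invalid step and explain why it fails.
Step 4: This gives: a = 4

Step 4 incorrectly states that sqrt(a^2) = a. The correct identity is sqrt(a^2) = |a|. Since a = -4 < 0, we have sqrt(a^2) = |-4| = 4, not a = -4.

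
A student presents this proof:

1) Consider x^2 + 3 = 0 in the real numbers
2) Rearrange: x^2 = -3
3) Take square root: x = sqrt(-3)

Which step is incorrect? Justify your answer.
Step 3: Take square root: x = sqrt(-3)

Step 3 takes the square root of -3, which is negative. In the real number system, the square root of a negative number is undefined. The equation x^2 + 3 = 0 has no real solutions. Square roots of negative numbers only exist in the complex numbers.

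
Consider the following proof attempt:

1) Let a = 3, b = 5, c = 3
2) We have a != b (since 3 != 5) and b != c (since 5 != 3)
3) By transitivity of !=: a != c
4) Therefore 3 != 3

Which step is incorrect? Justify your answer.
Step 3: By transitivity of !=: a != c

Step 3 incorrectly applies transitivity to the '!=' relation. Transitivity states: if a R b and b R c, then a R c. However, '!=' is not transitive. Counterexample: 3 != 5 and 5 != 3, but 3 = 3 (both equal 3). Transitivity holds for relations like <, <=, =, but not for !=.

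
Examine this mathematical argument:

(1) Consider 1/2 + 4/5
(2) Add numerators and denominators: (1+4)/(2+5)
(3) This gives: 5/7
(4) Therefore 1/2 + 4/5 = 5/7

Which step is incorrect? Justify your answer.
Step 2: Add numerators and denominators: (1+4)/(2+5)

Step 2 incorrectly adds fractions by separately adding numerators and denominators. This is wrong. The correct method requires a common denominator: 1/2 + 4/5 = (1×5 + 4×2)/(2×5) = 13/10 = 13/10. The method used gives 5/7, which is different.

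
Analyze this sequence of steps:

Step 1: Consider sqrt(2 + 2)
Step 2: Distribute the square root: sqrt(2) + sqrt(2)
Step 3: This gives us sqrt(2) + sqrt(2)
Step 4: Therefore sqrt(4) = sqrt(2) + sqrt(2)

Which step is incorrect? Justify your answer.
Step 2: Distribute the square root: sqrt(2) + sqrt(2)

Step 2 incorrectly 'distributes' the square root over addition. The square root function does not distribute: sqrt(a + b) ≠ sqrt(a) + sqrt(b). In fact, sqrt(2 + 2) = sqrt(4) ≈ 2.0000, while sqrt(2) + sqrt(2) ≈ 2.8284.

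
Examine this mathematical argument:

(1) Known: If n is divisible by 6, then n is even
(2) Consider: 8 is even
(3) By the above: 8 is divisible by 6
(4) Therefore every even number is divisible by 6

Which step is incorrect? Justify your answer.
Step 3: By the above: 8 is divisible by 6

Step 3 commits the fallacy of affirming the consequent. The known fact 'divisible by 6 → even' does NOT imply 'even → divisible by 6'. That would be the converse, which is false. For example, 8 is even but 8 ÷ 6 = 1.33, which is not an integer.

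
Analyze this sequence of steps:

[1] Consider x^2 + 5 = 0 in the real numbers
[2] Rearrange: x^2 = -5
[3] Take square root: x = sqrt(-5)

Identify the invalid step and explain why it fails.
Step 3: Take square root: x = sqrt(-5)

Step 3 takes the square root of -5, which is negative. In the real number system, the square root of a negative number is undefined. The equation x^2 + 5 = 0 has no real solutions. Square roots of negative numbers only exist in the complex numbers.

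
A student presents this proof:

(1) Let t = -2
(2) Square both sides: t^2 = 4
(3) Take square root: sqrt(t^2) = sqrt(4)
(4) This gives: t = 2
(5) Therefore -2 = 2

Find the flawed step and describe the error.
Step 4: This gives: t = 2

Step 4 incorrectly states that sqrt(t^2) = t. The correct identity is sqrt(t^2) = |t|. Since t = -2 < 0, we have sqrt(t^2) = |-2| = 2, not t = -2.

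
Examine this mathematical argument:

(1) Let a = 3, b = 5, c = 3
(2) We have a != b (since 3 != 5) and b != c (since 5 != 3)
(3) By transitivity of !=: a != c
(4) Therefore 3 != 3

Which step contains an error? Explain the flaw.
Step 3: By transitivity of !=: a != c

Step 3 incorrectly applies transitivity to the '!=' relation. Transitivity states: if a R b and b R c, then a R c. However, '!=' is not transitive. Counterexample: 3 != 5 and 5 != 3, but 3 = 3 (both equal 3). Transitivity holds for relations like <, <=, =, but not for !=.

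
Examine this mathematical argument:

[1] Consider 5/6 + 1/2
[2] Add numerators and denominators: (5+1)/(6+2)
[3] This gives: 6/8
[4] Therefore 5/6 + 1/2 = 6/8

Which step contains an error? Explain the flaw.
Step 2: Add numerators and denominators: (5+1)/(6+2)

Step 2 incorrectly adds fractions by separately adding numerators and denominators. This is wrong. The correct method requires a common denominator: 5/6 + 1/2 = (5×2 + 1×6)/(6×2) = 16/12 = 4/3. The method used gives 6/8, which is different.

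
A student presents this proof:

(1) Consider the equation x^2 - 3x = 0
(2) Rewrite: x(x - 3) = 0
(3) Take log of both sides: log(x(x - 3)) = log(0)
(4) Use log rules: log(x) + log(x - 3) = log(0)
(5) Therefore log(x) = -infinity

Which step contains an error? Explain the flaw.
Step 3: Take log of both sides: log(x(x - 3)) = log(0)

Step 3 takes the logarithm of both sides, resulting in log(0) on the right side. The logarithm is only defined for positive numbers; log(0) is undefined (approaches negative infinity). This operation is invalid.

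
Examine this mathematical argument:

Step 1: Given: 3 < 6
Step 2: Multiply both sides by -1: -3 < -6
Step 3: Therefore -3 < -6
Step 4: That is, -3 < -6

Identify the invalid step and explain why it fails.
Step 2: Multiply both sides by -1: -3 < -6

Step 2 multiplies both sides by -1 but fails to reverse the inequality sign. When multiplying (or dividing) an inequality by a negative number, the direction must be reversed. Since 3 < 6, we should get -3 > -6, i.e., -3 > -6.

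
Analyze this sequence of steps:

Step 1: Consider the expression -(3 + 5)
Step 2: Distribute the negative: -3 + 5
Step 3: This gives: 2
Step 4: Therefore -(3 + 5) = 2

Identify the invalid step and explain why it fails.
Step 2: Distribute the negative: -3 + 5

Step 2 incorrectly distributes the negative sign. The correct distribution is -(3 + 5) = -3 - 5 = -8. The negative must be applied to both terms, not just the first. The error treats -(3 + 5) as -3 + 5, which equals 2 instead of -8.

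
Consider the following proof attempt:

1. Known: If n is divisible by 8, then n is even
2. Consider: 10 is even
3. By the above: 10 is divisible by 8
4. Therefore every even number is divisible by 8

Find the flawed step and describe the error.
Step 3: By the above: 10 is divisible by 8

Step 3 commits the fallacy of affirming the consequent. The known fact 'divisible by 8 → even' does NOT imply 'even → divisible by 8'. That would be the converse, which is false. For example, 10 is even but 10 ÷ 8 = 1.25, which is not an integer.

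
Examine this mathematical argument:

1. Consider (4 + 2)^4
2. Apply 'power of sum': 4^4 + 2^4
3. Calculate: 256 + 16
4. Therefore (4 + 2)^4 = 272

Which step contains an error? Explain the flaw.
Step 2: Apply 'power of sum': 4^4 + 2^4

Step 2 incorrectly applies a non-existent rule '(a+b)^n = a^n + b^n'. This is false in general. The correct expansion uses the binomial theorem. The actual value is (4 + 2)^4 = 6^4 = 1296, not 272.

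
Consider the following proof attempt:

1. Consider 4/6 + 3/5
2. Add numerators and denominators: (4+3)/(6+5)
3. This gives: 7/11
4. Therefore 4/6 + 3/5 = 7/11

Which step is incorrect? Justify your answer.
Step 2: Add numerators and denominators: (4+3)/(6+5)

Step 2 incorrectly adds fractions by separately adding numerators and denominators. This is wrong. The correct method requires a common denominator: 4/6 + 3/5 = (4×5 + 3×6)/(6×5) = 38/30 = 19/15. The method used gives 7/11, which is different.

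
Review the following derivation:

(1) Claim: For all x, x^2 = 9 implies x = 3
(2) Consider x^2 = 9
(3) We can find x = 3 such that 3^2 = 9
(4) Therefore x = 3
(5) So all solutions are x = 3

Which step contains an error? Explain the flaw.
Step 4: Therefore x = 3

Step 4 incorrectly concludes that x = 3 is the only solution. The proof shows that x = 3 is A solution (existence), but does not show it is the ONLY solution (uniqueness). In fact, x = -3 is also a solution since (-3)^2 = 9. Finding one solution doesn't prove there are no others.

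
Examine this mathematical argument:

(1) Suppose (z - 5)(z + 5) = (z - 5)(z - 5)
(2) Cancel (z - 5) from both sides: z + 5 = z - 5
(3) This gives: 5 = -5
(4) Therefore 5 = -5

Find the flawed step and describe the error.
Step 2: Cancel (z - 5) from both sides: z + 5 = z - 5

Step 2 cancels (z - 5) from both sides. This is only valid if (z - 5) ≠ 0, i.e., z ≠ 5. When z = 5, both sides equal zero regardless of the other factors. The correct approach requires considering z = 5 as a separate case.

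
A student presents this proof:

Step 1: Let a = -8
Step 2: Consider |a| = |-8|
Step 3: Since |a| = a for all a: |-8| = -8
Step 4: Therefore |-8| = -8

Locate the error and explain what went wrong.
Step 3: Since |a| = a for all a: |-8| = -8

Step 3 incorrectly states that |a| = a for all a. The correct definition is |a| = a when a >= 0, and |a| = -a when a < 0. Since -8 < 0, we have |-8| = -(-8) = 8, not -8.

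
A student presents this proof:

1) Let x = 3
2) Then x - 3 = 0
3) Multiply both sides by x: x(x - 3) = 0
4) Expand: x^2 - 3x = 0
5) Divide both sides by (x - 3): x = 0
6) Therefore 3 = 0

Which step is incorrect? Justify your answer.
Step 5: Divide both sides by (x - 3): x = 0

Step 5 divides both sides by (x - 3). However, since x = 3, we have (x - 3) = 0. Division by zero is undefined, making this step invalid.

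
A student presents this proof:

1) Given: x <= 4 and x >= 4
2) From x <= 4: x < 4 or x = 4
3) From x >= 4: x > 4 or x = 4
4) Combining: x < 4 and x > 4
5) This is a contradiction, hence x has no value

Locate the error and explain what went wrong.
Step 4: Combining: x < 4 and x > 4

Step 4 incorrectly combines the conditions. From x <= 4 and x >= 4, the intersection is x = 4. The error treats the 'or' cases as 'and' requirements. The correct conclusion is that x = 4 is the unique solution, not that no solution exists.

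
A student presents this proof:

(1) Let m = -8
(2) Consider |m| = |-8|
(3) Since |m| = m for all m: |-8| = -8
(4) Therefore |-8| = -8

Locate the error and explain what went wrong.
Step 3: Since |m| = m for all m: |-8| = -8

Step 3 incorrectly states that |m| = m for all m. The correct definition is |m| = m when m >= 0, and |m| = -m when m < 0. Since -8 < 0, we have |-8| = -(-8) = 8, not -8.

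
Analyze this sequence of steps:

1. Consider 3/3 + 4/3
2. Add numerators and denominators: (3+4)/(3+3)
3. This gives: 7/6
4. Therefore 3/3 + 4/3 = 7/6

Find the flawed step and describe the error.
Step 2: Add numerators and denominators: (3+4)/(3+3)

Step 2 incorrectly adds fractions by separately adding numerators and denominators. This is wrong. The correct method requires a common denominator: 3/3 + 4/3 = (3×3 + 4×3)/(3×3) = 21/9 = 7/3. The method used gives 7/6, which is different.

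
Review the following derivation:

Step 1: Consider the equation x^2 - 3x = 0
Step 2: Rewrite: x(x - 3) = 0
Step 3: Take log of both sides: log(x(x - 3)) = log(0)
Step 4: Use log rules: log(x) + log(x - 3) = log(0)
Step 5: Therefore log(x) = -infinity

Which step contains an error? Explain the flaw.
Step 3: Take log of both sides: log(x(x - 3)) = log(0)

Step 3 takes the logarithm of both sides, resulting in log(0) on the right side. The logarithm is only defined for positive numbers; log(0) is undefined (approaches negative infinity). This operation is invalid.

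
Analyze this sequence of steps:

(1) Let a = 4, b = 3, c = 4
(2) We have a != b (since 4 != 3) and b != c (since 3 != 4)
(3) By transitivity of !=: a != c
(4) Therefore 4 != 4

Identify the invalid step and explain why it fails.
Step 3: By transitivity of !=: a != c

Step 3 incorrectly applies transitivity to the '!=' relation. Transitivity states: if a R b and b R c, then a R c. However, '!=' is not transitive. Counterexample: 4 != 3 and 3 != 4, but 4 = 4 (both equal 4). Transitivity holds for relations like <, <=, =, but not for !=.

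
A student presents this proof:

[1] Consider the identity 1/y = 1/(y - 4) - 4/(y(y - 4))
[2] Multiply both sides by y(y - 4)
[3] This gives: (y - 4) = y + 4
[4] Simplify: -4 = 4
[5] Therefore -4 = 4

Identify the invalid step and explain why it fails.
Step 3: This gives: (y - 4) = y + 4

Step 3 makes a sign error when clearing denominators. Multiplying -4/(y(y - 4)) by y(y - 4) gives -4, not +4. The correct result is (y - 4) = y - 4, which is trivially true, not (y - 4) = y + 4. (Step 1 is a valid identity: 1/(y - 4) - 4/(y(y - 4)) = (y - 4)/(y(y - 4)) = 1/y.)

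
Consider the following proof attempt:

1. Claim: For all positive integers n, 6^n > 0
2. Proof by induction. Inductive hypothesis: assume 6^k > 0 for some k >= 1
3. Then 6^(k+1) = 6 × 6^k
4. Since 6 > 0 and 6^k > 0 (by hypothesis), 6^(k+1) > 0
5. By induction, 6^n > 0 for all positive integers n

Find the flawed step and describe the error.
Step 5: By induction, 6^n > 0 for all positive integers n

Step 5 concludes the proof by induction, but no base case was ever established. A valid induction proof requires: (1) a base case proving 6^1 > 0, and (2) an inductive step showing IF 6^k > 0 THEN 6^(k+1) > 0. Steps 2-4 correctly establish the inductive step, but without the base case the conclusion in step 5 does not follow.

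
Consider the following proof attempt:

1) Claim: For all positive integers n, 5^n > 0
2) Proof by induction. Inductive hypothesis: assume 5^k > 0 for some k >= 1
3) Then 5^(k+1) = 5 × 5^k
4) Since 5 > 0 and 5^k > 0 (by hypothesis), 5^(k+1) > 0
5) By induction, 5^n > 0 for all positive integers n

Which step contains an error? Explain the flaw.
Step 5: By induction, 5^n > 0 for all positive integers n

Step 5 concludes the proof by induction, but no base case was ever established. A valid induction proof requires: (1) a base case proving 5^1 > 0, and (2) an inductive step showing IF 5^k > 0 THEN 5^(k+1) > 0. Steps 2-4 correctly establish the inductive step, but without the base case the conclusion in step 5 does not follow.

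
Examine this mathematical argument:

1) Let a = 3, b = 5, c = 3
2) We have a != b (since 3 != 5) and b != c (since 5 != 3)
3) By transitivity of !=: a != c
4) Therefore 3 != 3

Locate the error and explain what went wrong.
Step 3: By transitivity of !=: a != c

Step 3 incorrectly applies transitivity to the '!=' relation. Transitivity states: if a R b and b R c, then a R c. However, '!=' is not transitive. Counterexample: 3 != 5 and 5 != 3, but 3 = 3 (both equal 3). Transitivity holds for relations like <, <=, =, but not for !=.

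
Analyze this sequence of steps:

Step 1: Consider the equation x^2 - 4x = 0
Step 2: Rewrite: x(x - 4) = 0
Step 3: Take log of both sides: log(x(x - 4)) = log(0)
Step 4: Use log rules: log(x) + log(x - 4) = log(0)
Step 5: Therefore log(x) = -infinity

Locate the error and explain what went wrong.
Step 3: Take log of both sides: log(x(x - 4)) = log(0)

Step 3 takes the logarithm of both sides, resulting in log(0) on the right side. The logarithm is only defined for positive numbers; log(0) is undefined (approaches negative infinity). This operation is invalid.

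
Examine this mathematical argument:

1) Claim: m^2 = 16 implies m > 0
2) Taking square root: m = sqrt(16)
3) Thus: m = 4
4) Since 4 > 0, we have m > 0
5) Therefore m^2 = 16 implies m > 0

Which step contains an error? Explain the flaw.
Step 2: Taking square root: m = sqrt(16)

Step 2 takes the square root and assumes the positive root only. The equation m^2 = 16 actually has two solutions: m = 4 and m = -4. The proof silently assumes m > 0 without justification, then uses this assumption to conclude m > 0, which is circular. The counterexample m = -4 shows the claim is false.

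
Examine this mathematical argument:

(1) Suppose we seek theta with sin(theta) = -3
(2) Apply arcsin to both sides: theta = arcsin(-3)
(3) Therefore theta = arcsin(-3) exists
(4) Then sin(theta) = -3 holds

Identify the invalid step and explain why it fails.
Step 2: Apply arcsin to both sides: theta = arcsin(-3)

Step 2 applies arcsin to -3. However, arcsin(x) is only defined for x in [-1, 1] because sin(theta) can only produce values in that range. Since |-3| > 1, arcsin(-3) is undefined. There is no angle whose sine equals -3.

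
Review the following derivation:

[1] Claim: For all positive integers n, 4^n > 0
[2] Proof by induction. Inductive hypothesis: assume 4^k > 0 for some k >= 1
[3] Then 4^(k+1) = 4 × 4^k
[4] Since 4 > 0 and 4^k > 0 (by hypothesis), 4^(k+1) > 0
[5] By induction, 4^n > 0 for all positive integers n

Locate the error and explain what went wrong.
Step 5: By induction, 4^n > 0 for all positive integers n

Step 5 concludes the proof by induction, but no base case was ever established. A valid induction proof requires: (1) a base case proving 4^1 > 0, and (2) an inductive step showing IF 4^k > 0 THEN 4^(k+1) > 0. Steps 2-4 correctly establish the inductive step, but without the base case the conclusion in step 5 does not follow.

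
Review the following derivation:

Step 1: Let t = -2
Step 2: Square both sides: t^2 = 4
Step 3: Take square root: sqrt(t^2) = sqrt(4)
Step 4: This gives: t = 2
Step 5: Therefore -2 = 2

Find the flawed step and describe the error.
Step 4: This gives: t = 2

Step 4 incorrectly states that sqrt(t^2) = t. The correct identity is sqrt(t^2) = |t|. Since t = -2 < 0, we have sqrt(t^2) = |-2| = 2, not t = -2.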